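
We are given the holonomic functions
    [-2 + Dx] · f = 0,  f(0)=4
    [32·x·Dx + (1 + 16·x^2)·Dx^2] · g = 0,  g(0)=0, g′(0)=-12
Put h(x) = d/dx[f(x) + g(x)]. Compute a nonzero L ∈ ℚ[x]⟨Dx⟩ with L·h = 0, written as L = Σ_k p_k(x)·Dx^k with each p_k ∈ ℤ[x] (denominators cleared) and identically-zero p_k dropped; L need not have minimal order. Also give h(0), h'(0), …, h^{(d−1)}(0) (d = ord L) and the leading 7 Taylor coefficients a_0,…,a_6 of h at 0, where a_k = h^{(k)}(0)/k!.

f: a_k = 4, 8, 8, 16/3, 8/3, 16/15, 16/45, …
g: a_k = 0, -12, 0, 64, 0, -3072/5, 0, …
L₀ := lclm(L_f,L_g); ord L₀ ≤ 1+2.
Derive L from L₀ (diff closure).
L = (32 - 64·x - 1536·x^2 - 1024·x^3) + (-18 + 704·x^2 - 512·x^4)·Dx + (1 + 16·x + 32·x^2 + 256·x^3 + 256·x^4)·Dx^2  (order 2).
h: a_k = -4, 16, 208, 32/3, -9200/3, 32/15, 2211872/45, …
ICs: h(0) = -4, h′(0) = 16.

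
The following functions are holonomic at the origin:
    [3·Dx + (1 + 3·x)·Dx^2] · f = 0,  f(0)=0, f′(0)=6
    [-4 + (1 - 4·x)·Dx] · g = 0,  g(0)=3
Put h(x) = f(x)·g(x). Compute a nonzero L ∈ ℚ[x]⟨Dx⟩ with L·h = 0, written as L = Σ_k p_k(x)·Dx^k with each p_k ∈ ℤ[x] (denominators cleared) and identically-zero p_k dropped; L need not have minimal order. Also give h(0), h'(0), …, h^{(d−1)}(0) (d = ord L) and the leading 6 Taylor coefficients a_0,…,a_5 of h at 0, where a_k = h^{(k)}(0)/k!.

L = 12 + (5 + 36·x)·Dx + (-1 + x + 12·x^2)·Dx^2  (order 2).
h: a_k = 0, 18, 45, 234, 1629/2, 17748/5, …
ICs: h(0) = 0, h′(0) = 18.

f: a_k = 0, 6, -9, 18, -81/2, 486/5, …
g: a_k = 3, 12, 48, 192, 768, 3072, …
Product ⇒ symmetric product L₀, ord ≤ 2.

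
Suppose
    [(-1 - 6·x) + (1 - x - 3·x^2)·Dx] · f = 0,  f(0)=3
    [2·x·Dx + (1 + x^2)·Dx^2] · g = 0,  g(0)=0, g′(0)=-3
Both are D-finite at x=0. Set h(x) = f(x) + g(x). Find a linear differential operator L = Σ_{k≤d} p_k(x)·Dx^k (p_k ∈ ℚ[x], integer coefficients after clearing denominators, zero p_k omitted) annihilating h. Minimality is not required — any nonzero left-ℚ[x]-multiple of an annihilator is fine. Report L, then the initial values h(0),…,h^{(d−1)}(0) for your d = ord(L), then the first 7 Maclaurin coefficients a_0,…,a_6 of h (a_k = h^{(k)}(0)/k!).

f: a_k = 3, 3, 12, 21, 57, 120, 291, …
g: a_k = 0, -3, 0, 1, 0, -3/5, 0, …
L₀ := lclm(L_f,L_g); ord L₀ ≤ 1+2.
L = (-8 + 32·x + 300·x^2 + 504·x^3 + 1134·x^4 + 162·x^6)·Dx + (22 + 148·x + 184·x^2 + 576·x^3 + 441·x^4 + 918·x^5 + 27·x^6 + 162·x^7)·Dx^2 + (-4 - 6·x - 18·x^2 + 60·x^3 + 85·x^4 + 75·x^5 + 126·x^6 + 9·x^7 + 27·x^8)·Dx^3  (order 3).
h: a_k = 3, 0, 12, 22, 57, 597/5, 291, …
ICs: h(0) = 3, h′(0) = 0, h′′(0) = 24.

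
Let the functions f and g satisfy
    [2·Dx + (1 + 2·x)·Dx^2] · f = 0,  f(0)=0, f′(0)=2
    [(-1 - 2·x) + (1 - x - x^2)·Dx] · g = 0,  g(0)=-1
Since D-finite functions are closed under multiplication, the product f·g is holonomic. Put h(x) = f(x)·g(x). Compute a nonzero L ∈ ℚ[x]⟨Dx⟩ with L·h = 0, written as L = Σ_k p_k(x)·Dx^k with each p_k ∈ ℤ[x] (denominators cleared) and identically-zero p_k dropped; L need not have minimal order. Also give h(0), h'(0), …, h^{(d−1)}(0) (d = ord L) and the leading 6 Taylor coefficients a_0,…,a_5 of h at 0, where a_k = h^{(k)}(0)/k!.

L = (4 + 8·x) + (10·x + 10·x^2)·Dx + (-1 - x + 3·x^2 + 2·x^3)·Dx^2  (order 2).
h: a_k = 0, -2, 0, -14/3, -2/3, -176/15, …
ICs: h(0) = 0, h′(0) = -2.

f: a_k = 0, 2, -2, 8/3, -4, 32/5, …
g: a_k = -1, -1, -2, -3, -5, -8, …
Product ⇒ symmetric product L₀, ord ≤ 2.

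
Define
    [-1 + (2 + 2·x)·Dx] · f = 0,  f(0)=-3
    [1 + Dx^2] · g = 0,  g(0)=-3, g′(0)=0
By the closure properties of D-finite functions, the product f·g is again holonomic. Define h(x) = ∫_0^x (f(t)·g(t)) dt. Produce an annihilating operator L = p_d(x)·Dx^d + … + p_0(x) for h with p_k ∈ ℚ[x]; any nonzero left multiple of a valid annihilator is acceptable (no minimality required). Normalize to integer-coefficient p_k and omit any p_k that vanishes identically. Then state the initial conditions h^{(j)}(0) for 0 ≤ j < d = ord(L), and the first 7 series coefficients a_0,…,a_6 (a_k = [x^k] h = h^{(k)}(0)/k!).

f: a_k = -3, -3/2, 3/8, -3/16, 15/128, -21/256, 63/1024, …
g: a_k = -3, 0, 3/2, 0, -1/8, 0, 1/240, …
L₀ := L_f ⊗_s L_g (sym. prod.), ord ≤ 2.
h=∫h₀ ⇒ L = L₀·Dx.
L = (7 + 8·x + 4·x^2)·Dx + (-4 - 4·x)·Dx^2 + (4 + 8·x + 4·x^2)·Dx^3  (order 3).
h: a_k = 0, 9, 9/4, -15/8, -27/64, 15/128, 13/512, …
ICs: h(0) = 0, h′(0) = 9, h′′(0) = 9/2.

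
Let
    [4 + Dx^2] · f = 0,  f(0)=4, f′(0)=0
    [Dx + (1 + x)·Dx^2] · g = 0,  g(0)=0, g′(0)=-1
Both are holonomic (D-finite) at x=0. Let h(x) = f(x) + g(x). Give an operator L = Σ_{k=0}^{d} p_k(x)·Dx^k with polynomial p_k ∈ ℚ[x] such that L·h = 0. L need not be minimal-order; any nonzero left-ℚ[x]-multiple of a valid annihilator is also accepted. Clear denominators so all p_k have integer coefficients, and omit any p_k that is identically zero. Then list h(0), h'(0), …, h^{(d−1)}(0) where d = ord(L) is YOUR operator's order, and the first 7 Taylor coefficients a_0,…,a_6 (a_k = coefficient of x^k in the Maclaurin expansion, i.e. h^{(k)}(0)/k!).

L = (20 + 16·x + 8·x^2)·Dx + (12 + 28·x + 24·x^2 + 8·x^3)·Dx^2 + (5 + 4·x + 2·x^2)·Dx^3 + (3 + 7·x + 6·x^2 + 2·x^3)·Dx^4  (order 4).
h: a_k = 4, -1, -15/2, -1/3, 35/12, -1/5, -17/90, …
ICs: h(0) = 4, h′(0) = -1, h′′(0) = -15, h′′′(0) = -2.

f: a_k = 4, 0, -8, 0, 8/3, 0, -16/45, …
g: a_k = 0, -1, 1/2, -1/3, 1/4, -1/5, 1/6, …
h₀=f+g: left-lcm gives L₀, ord ≤ 4.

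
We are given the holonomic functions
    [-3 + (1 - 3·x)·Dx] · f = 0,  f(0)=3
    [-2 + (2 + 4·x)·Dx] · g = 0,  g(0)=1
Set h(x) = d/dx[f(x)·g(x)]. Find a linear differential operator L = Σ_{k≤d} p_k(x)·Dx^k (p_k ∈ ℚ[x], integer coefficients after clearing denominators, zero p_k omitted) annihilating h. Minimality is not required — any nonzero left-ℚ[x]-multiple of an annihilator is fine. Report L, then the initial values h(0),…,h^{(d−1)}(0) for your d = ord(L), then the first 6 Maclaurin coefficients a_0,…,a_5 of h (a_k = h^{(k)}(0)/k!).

L = (23 + 72·x + 27·x^2) + (-4 + x + 27·x^2 + 18·x^3)·Dx  (order 1).
h: a_k = 12, 69, 315, 2505/2, 4710, 135459/8, …
ICs: h(0) = 12.

f: a_k = 3, 9, 27, 81, 243, 729, …
g: a_k = 1, 1, -1/2, 1/2, -5/8, 7/8, …
f·g: L₀ = L_f ⊗_s L_g, ord ≤ 1·1.
h=h₀': d/dx-closure on L₀ ⇒ L.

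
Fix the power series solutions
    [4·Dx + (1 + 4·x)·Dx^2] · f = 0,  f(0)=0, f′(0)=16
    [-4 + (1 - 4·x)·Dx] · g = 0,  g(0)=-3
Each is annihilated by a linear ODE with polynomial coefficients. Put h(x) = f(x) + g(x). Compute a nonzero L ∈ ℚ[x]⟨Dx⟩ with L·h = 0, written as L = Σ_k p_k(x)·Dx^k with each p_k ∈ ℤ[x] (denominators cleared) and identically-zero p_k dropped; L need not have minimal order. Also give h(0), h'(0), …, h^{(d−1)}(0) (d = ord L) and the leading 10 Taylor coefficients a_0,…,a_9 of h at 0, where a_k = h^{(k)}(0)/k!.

f: a_k = 0, 16, -32, 256/3, -256, 4096/5, -8192/3, 65536/7, -32768, 1048576/9, …
g: a_k = -3, -12, -48, -192, -768, -3072, -12288, -49152, -196608, -786432, …
Sum ⇒ L₀ = lclm(L_f,L_g) in ℚ(x)⟨Dx⟩.
L = (-160 - 128·x)·Dx + (-16 - 256·x - 256·x^2)·Dx^2 + (3 + 4·x - 48·x^2 - 64·x^3)·Dx^3  (order 3).
h: a_k = -3, 4, -80, -320/3, -1024, -11264/5, -45056/3, -278528/7, -229376, -6029312/9, …
ICs: h(0) = -3, h′(0) = 4, h′′(0) = -160.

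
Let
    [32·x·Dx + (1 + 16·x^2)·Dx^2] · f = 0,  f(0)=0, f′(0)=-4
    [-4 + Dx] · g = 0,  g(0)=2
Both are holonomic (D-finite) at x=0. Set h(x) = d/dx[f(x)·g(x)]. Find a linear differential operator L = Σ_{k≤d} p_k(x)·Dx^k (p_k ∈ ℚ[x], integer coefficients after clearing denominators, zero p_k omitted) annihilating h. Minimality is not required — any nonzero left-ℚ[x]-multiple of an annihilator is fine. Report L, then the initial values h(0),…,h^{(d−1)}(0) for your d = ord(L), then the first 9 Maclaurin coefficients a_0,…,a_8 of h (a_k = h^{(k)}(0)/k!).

f: a_k = 0, -4, 0, 64/3, 0, -1024/5, 0, 16384/7, 0, …
g: a_k = 2, 8, 16, 64/3, 64/3, 256/15, 512/45, 2048/315, 1024/315, …
Product ⇒ symmetric product L₀, ord ≤ 2.
Differentiate: ansatz ord ≤ ord L₀ ⇒ L.
L = (16 + 320·x - 768·x^2 + 1024·x^3) + (-96·x + 256·x^2 - 512·x^3)·Dx + (-1 + 4·x - 16·x^2 + 64·x^3)·Dx^2  (order 2).
h: a_k = -8, -64, -64, 1024/3, -768, -22528/3, 63488/5, 7405568/63, -4714496/21, …
ICs: h(0) = -8, h′(0) = -64.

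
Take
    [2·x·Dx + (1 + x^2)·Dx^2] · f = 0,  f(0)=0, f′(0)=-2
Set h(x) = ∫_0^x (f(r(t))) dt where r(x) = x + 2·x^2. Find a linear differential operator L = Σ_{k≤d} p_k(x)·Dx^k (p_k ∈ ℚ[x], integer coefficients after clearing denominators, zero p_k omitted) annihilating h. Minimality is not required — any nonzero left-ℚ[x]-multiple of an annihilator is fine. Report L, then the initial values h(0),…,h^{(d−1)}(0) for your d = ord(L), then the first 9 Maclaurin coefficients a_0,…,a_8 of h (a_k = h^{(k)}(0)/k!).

L = (-4 + 2·x + 16·x^2 + 48·x^3 + 48·x^4)·Dx^2 + (1 + 4·x + x^2 + 8·x^3 + 20·x^4 + 16·x^5)·Dx^3  (order 3).
h: a_k = 0, 0, -1, -4/3, 1/6, 4/5, 19/15, 4/21, -55/28, …
ICs: h(0) = 0, h′(0) = 0, h′′(0) = -2.

f: a_k = 0, -2, 0, 2/3, 0, -2/5, 0, 2/7, 0, …
h₀=f(r): pull back L_f along r ⇒ L₀.
h=∫h₀ ⇒ L = L₀·Dx.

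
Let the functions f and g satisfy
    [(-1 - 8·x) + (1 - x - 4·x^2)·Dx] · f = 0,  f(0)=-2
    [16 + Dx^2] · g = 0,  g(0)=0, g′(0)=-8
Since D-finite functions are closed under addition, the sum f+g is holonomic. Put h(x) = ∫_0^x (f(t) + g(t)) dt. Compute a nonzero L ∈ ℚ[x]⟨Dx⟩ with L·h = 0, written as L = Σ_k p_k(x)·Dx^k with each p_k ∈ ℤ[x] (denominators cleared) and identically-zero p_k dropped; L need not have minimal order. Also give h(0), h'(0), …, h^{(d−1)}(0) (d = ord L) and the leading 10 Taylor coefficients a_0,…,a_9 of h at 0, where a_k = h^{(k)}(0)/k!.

f: a_k = -2, -2, -10, -18, -58, -130, -362, -882, -2330, -5858, …
g: a_k = 0, -8, 0, 64/3, 0, -256/15, 0, 2048/315, 0, -4096/2835, …
f+g: L₀ = lclm(L_f,L_g), ord ≤ 1+2.
∫: right-multiply L₀ by Dx.
L = (560 + 4608·x + 1664·x^2 + 6144·x^3 + 10240·x^4 + 16384·x^5)·Dx + (-208 + 272·x + 896·x^2 - 1408·x^3 - 1536·x^4 + 6144·x^5 + 8192·x^6)·Dx^2 + (35 + 288·x + 104·x^2 + 384·x^3 + 640·x^4 + 1024·x^5)·Dx^3 + (-13 + 17·x + 56·x^2 - 88·x^3 - 96·x^4 + 384·x^5 + 512·x^6)·Dx^4  (order 4).
h: a_k = 0, -2, -5, -10/3, 5/6, -58/5, -1103/45, -362/7, -137891/1260, -2330/9, …
ICs: h(0) = 0, h′(0) = -2, h′′(0) = -10, h′′′(0) = -20.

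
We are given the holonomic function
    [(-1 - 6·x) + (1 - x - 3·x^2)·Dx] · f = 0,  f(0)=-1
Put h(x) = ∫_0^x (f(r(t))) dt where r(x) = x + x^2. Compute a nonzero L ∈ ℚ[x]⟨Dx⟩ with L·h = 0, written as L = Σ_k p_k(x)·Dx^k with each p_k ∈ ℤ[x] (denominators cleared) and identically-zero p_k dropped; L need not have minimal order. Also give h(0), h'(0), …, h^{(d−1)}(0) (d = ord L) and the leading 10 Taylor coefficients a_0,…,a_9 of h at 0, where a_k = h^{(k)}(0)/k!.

L = (1 + 8·x + 18·x^2 + 12·x^3)·Dx + (-1 + x + 4·x^2 + 6·x^3 + 3·x^4)·Dx^2  (order 2).
h: a_k = 0, -1, -1/2, -5/3, -15/4, -44/5, -137/6, -418/7, -1275/8, -3901/9, …
ICs: h(0) = 0, h′(0) = -1.

f: a_k = -1, -1, -4, -7, -19, -40, -97, -217, -508, -1159, …
Change of var in L_f (x↦r) gives L₀.
h=∫₀ˣh₀: take L = L₀·Dx.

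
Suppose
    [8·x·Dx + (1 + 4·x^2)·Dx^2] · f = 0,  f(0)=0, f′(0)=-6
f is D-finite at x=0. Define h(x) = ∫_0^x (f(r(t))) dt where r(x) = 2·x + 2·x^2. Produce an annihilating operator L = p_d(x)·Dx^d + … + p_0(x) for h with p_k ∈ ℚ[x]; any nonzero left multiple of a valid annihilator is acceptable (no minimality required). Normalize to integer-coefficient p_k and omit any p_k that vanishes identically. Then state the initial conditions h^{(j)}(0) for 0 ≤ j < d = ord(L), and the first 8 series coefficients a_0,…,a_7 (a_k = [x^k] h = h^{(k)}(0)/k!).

f: a_k = 0, -6, 0, 8, 0, -96/5, 0, 384/7, …
L₀ from L_f via x↦r, Dx↦r'^{-1}Dx.
∫: right-multiply L₀ by Dx.
L = (-2 + 32·x + 128·x^2 + 192·x^3 + 96·x^4)·Dx^2 + (1 + 2·x + 16·x^2 + 64·x^3 + 80·x^4 + 32·x^5)·Dx^3  (order 3).
h: a_k = 0, 0, -6, -4, 16, 192/5, -352/5, -3008/7, …
ICs: h(0) = 0, h′(0) = 0, h′′(0) = -12.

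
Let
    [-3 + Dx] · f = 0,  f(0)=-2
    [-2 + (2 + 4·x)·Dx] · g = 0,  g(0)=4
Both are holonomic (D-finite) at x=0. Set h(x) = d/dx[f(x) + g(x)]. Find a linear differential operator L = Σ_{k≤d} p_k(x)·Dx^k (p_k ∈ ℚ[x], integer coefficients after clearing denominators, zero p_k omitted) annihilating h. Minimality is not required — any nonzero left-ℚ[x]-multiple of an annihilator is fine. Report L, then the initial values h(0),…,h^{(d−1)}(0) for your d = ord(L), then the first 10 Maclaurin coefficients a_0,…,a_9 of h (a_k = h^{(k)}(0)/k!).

L = (-9 - 9·x) + (-3 - 18·x - 18·x^2)·Dx + (2 + 7·x + 6·x^2)·Dx^2  (order 2).
h: a_k = -2, -22, -21, -37, -11/4, -873/20, 2067/40, -30759/280, 448263/2240, -851579/2240, …
ICs: h(0) = -2, h′(0) = -22.

f: a_k = -2, -6, -9, -9, -27/4, -81/20, -81/40, -243/280, -729/2240, -243/2240, …
g: a_k = 4, 4, -2, 2, -5/2, 7/2, -21/4, 33/4, -429/32, 715/32, …
Sum ⇒ L₀ = lclm(L_f,L_g) in ℚ(x)⟨Dx⟩.
h₀' ⇒ L via d/dx closure of L₀.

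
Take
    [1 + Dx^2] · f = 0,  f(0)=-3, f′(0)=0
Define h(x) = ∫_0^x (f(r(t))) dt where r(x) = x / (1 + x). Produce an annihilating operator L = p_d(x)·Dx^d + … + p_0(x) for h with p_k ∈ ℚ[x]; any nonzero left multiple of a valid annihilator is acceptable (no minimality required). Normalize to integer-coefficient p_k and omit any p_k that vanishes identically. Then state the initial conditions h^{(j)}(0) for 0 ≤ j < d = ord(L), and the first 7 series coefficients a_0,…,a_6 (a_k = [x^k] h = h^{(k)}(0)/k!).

L = Dx + (2 + 6·x + 6·x^2 + 2·x^3)·Dx^2 + (1 + 4·x + 6·x^2 + 4·x^3 + x^4)·Dx^3  (order 3).
h: a_k = 0, -3, 0, 1/2, -3/4, 7/8, -11/12, …
ICs: h(0) = 0, h′(0) = -3, h′′(0) = 0.

f: a_k = -3, 0, 3/2, 0, -1/8, 0, 1/240, …
h₀=f(r): pull back L_f along r ⇒ L₀.
Integrate: L := L₀·Dx.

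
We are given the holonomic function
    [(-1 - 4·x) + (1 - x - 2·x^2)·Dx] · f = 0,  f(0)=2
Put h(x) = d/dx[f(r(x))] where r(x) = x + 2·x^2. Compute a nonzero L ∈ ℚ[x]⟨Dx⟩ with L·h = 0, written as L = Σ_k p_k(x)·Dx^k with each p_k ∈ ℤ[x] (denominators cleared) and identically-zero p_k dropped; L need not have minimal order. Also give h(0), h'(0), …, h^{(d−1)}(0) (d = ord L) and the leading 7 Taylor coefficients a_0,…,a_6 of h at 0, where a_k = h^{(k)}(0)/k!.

f: a_k = 2, 2, 6, 10, 22, 42, 86, …
L₀ from L_f via x↦r, Dx↦r'^{-1}Dx.
Differentiate: ansatz ord ≤ ord L₀ ⇒ L.
L = (10 + 72·x + 240·x^2 + 544·x^3 + 1344·x^4 + 1920·x^5 + 1280·x^6) + (-1 - 7·x - 12·x^2 + 32·x^3 + 200·x^4 + 384·x^5 + 448·x^6 + 256·x^7)·Dx  (order 1).
h: a_k = 2, 20, 102, 424, 1690, 6684, 25102, …
ICs: h(0) = 2.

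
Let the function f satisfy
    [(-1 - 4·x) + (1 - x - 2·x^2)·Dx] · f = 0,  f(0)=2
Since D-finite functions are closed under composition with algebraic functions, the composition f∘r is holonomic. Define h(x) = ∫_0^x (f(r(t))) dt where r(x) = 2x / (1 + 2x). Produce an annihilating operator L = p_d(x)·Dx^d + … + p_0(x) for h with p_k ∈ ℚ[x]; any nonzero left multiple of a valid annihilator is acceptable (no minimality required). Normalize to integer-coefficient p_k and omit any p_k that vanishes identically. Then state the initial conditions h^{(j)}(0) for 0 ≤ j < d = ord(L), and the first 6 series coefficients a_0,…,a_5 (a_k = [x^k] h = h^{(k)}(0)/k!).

L = (2 + 20·x)·Dx + (-1 - 4·x + 4·x^2 + 16·x^3)·Dx^2  (order 2).
h: a_k = 0, 2, 2, 16/3, 0, 128/5, …
ICs: h(0) = 0, h′(0) = 2.

f: a_k = 2, 2, 6, 10, 22, 42, …
Change of var in L_f (x↦r) gives L₀.
∫: right-multiply L₀ by Dx.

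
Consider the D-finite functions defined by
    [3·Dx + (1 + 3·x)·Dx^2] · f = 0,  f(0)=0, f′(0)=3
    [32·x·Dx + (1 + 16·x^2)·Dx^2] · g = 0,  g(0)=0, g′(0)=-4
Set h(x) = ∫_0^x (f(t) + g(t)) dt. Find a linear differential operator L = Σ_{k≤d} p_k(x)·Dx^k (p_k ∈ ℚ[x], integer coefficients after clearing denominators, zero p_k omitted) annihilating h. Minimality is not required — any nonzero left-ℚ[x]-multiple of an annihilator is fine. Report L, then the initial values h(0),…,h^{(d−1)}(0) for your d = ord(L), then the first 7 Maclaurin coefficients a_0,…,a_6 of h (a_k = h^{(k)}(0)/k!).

L = (-96 - 864·x + 4608·x^2 + 4608·x^3)·Dx^2 + (-50 - 192·x + 672·x^2 + 9216·x^3 + 9216·x^4)·Dx^3 + (-3 + 23·x + 96·x^2 + 512·x^3 + 2304·x^4 + 2304·x^5)·Dx^4  (order 4).
h: a_k = 0, 0, -1/2, -3/2, 91/12, -81/20, -781/30, …
ICs: h(0) = 0, h′(0) = 0, h′′(0) = -1, h′′′(0) = -9.

f: a_k = 0, 3, -9/2, 9, -81/4, 243/5, -243/2, …
g: a_k = 0, -4, 0, 64/3, 0, -1024/5, 0, …
Sum ⇒ L₀ = lclm(L_f,L_g) in ℚ(x)⟨Dx⟩.
Integrate: L := L₀·Dx.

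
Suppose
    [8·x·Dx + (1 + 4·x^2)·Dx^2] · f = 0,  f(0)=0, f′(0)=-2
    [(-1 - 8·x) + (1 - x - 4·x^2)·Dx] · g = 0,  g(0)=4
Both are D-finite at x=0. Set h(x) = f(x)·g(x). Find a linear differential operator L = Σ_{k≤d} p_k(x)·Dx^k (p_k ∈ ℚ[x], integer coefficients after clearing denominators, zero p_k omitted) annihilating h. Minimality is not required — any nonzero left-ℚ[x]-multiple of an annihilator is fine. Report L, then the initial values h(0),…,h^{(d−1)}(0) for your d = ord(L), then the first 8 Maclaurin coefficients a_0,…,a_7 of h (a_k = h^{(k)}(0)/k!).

L = (8 + 8·x + 96·x^2) + (2 + 8·x + 16·x^2 + 96·x^3)·Dx + (-1 + x + 4·x^3 + 16·x^4)·Dx^2  (order 2).
h: a_k = 0, -8, -8, -88/3, -184/3, -3064/15, -2248/5, -25064/21, …
ICs: h(0) = 0, h′(0) = -8.

f: a_k = 0, -2, 0, 8/3, 0, -32/5, 0, 128/7, …
g: a_k = 4, 4, 20, 36, 116, 260, 724, 1764, …
L₀ := L_f ⊗_s L_g (sym. prod.), ord ≤ 2.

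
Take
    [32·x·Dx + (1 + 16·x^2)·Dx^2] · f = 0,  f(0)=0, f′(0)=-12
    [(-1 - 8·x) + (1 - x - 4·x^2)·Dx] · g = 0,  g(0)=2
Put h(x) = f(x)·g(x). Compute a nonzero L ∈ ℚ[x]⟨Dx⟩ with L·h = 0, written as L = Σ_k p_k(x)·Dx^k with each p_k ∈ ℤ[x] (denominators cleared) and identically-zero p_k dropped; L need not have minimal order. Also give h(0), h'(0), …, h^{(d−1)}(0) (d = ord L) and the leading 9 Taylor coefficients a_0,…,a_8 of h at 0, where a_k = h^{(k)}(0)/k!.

f: a_k = 0, -12, 0, 64, 0, -3072/5, 0, 49152/7, 0, …
g: a_k = 2, 2, 10, 18, 58, 130, 362, 882, 2330, …
Sym-product of L_f,L_g gives L₀ (≤ ord 2).
L = (8 + 32·x + 384·x^2) + (2 - 16·x + 64·x^2 + 384·x^3)·Dx + (-1 + x - 12·x^2 + 16·x^3 + 64·x^4)·Dx^2  (order 2).
h: a_k = 0, -24, -24, 8, -88, -6424/5, -8184/5, 50872/7, 25208/35, …
ICs: h(0) = 0, h′(0) = -24.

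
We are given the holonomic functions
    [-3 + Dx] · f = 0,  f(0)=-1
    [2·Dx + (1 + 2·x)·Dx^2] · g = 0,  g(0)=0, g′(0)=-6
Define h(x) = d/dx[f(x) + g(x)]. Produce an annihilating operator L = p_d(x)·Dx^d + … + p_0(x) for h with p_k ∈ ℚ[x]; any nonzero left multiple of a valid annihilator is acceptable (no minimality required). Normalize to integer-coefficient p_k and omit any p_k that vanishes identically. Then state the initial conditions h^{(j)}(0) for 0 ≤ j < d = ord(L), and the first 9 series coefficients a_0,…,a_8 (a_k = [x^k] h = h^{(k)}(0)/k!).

L = (-42 - 36·x) + (-1 - 36·x - 36·x^2)·Dx + (5 + 16·x + 12·x^2)·Dx^2  (order 2).
h: a_k = -9, 3, -75/2, 69/2, -849/8, 7437/40, -30963/80, 429351/560, -6883467/4480, …
ICs: h(0) = -9, h′(0) = 3.

f: a_k = -1, -3, -9/2, -9/2, -27/8, -81/40, -81/80, -243/560, -729/4480, …
g: a_k = 0, -6, 6, -8, 12, -96/5, 32, -384/7, 96, …
h₀=f+g: left-lcm gives L₀, ord ≤ 3.
h₀' ⇒ L via d/dx closure of L₀.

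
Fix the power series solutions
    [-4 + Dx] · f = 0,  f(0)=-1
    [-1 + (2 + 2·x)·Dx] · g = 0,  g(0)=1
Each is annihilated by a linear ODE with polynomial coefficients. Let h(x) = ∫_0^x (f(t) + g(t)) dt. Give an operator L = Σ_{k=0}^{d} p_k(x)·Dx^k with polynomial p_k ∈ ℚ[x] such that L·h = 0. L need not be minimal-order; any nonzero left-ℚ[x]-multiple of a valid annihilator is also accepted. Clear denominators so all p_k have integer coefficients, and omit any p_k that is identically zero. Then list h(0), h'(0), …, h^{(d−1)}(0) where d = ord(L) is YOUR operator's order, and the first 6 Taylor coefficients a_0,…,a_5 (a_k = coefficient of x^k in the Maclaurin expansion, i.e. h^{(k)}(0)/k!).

L = (36 + 32·x)·Dx + (-65 - 128·x - 64·x^2)·Dx^2 + (14 + 30·x + 16·x^2)·Dx^3  (order 3).
h: a_k = 0, 0, -7/4, -65/24, -509/192, -4111/1920, …
ICs: h(0) = 0, h′(0) = 0, h′′(0) = -7/2.

f: a_k = -1, -4, -8, -32/3, -32/3, -128/15, …
g: a_k = 1, 1/2, -1/8, 1/16, -5/128, 7/256, …
L₀ := lclm(L_f,L_g); ord L₀ ≤ 1+1.
Integrate: L := L₀·Dx.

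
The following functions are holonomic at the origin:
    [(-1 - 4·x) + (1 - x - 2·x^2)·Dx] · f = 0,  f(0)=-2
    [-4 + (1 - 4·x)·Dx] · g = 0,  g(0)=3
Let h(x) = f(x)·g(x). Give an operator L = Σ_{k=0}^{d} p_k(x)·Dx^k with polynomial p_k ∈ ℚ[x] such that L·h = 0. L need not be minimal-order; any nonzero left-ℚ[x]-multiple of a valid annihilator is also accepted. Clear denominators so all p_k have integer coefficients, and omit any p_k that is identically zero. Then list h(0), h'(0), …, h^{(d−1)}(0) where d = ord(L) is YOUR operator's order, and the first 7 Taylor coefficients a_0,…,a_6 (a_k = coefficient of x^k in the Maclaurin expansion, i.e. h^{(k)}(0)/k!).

L = (-5 + 4·x + 24·x^2) + (1 - 5·x + 2·x^2 + 8·x^3)·Dx  (order 1).
h: a_k = -6, -30, -138, -582, -2394, -9702, -39066, …
ICs: h(0) = -6.

f: a_k = -2, -2, -6, -10, -22, -42, -86, …
g: a_k = 3, 12, 48, 192, 768, 3072, 12288, …
Product ⇒ symmetric product L₀, ord ≤ 1.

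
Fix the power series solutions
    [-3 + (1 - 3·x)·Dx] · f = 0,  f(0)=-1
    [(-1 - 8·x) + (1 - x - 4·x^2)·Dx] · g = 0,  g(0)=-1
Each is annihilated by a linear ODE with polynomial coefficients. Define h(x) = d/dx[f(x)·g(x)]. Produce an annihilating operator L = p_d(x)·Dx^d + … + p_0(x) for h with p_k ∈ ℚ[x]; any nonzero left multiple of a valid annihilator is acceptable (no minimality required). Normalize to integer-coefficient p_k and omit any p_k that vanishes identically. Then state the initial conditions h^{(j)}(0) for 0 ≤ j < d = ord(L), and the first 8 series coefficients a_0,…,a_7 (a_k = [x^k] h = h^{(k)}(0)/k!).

L = (17 - 24·x - 141·x^2 - 96·x^3 + 864·x^4) + (-2 + 7·x + 24·x^2 - 95·x^3 - 30·x^4 + 216·x^5)·Dx  (order 1).
h: a_k = 4, 34, 180, 836, 3460, 13542, 50484, 182408, …
ICs: h(0) = 4.

f: a_k = -1, -3, -9, -27, -81, -243, -729, -2187, …
g: a_k = -1, -1, -5, -9, -29, -65, -181, -441, …
h₀=f·g: eliminate ⇒ L₀, order ≤ 1·1.
Differentiate: ansatz ord ≤ ord L₀ ⇒ L.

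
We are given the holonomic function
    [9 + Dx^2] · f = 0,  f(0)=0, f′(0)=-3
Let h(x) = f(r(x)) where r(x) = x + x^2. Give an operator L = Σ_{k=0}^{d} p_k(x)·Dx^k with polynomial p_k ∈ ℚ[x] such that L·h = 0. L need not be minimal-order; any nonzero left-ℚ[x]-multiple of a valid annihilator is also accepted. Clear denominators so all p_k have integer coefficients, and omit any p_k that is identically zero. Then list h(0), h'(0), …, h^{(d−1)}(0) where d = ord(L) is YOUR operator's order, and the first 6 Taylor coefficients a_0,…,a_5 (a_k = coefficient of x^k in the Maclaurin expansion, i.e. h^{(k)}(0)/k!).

L = (9 + 54·x + 108·x^2 + 72·x^3) - 2·Dx + (1 + 2·x)·Dx^2  (order 2).
h: a_k = 0, -3, -3, 9/2, 27/2, 459/40, …
ICs: h(0) = 0, h′(0) = -3.

f: a_k = 0, -3, 0, 9/2, 0, -81/40, …
Change of var in L_f (x↦r) gives L₀.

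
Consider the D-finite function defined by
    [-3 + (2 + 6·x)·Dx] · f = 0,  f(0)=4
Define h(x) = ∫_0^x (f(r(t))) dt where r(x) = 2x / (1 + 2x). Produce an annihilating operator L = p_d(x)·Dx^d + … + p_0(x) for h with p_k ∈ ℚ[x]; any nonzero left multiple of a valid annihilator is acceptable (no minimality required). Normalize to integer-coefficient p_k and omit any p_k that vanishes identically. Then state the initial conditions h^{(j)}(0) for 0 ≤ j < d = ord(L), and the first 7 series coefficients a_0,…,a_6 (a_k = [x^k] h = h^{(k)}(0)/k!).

L = -3·Dx + (1 + 10·x + 16·x^2)·Dx^2  (order 2).
h: a_k = 0, 4, 6, -14, 87/2, -1677/10, 3023/4, …
ICs: h(0) = 0, h′(0) = 4.

f: a_k = 4, 6, -9/2, 27/4, -405/32, 1701/64, -15309/256, …
L₀ from L_f via x↦r, Dx↦r'^{-1}Dx.
∫: right-multiply L₀ by Dx.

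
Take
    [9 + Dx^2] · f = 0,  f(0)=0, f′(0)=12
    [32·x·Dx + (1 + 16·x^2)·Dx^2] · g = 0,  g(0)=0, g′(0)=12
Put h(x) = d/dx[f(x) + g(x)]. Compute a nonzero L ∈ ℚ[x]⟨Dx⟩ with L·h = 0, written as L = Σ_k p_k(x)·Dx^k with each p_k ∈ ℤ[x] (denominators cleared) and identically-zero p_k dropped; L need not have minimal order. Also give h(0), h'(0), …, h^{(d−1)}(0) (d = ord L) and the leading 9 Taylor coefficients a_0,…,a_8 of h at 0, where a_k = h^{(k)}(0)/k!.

L = (-52704·x + 967680·x^3 + 663552·x^5) + (-207 + 13104·x^2 + 283392·x^4 + 331776·x^6)·Dx + (-5856·x + 107520·x^3 + 73728·x^5)·Dx^2 + (-23 + 1456·x^2 + 31488·x^4 + 36864·x^6)·Dx^3  (order 3).
h: a_k = 24, 0, -246, 0, 6225/2, 0, -983283/20, 0, 880806027/1120, …
ICs: h(0) = 24, h′(0) = 0, h′′(0) = -492.

f: a_k = 0, 12, 0, -18, 0, 81/10, 0, -243/140, 0, …
g: a_k = 0, 12, 0, -64, 0, 3072/5, 0, -49152/7, 0, …
L₀ := lclm(L_f,L_g); ord L₀ ≤ 2+2.
h₀' ⇒ L via d/dx closure of L₀.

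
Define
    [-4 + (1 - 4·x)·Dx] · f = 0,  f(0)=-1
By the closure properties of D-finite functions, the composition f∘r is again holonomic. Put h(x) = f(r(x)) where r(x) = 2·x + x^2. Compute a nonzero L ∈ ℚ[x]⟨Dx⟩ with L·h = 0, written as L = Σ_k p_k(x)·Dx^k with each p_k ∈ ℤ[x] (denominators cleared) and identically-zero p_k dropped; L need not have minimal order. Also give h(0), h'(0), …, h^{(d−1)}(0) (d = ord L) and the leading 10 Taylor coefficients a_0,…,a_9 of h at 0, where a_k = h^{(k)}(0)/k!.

L = (8 + 8·x) + (-1 + 8·x + 4·x^2)·Dx  (order 1).
h: a_k = -1, -8, -68, -576, -4880, -41344, -350272, -2967552, -25141504, -213002240, …
ICs: h(0) = -1.

f: a_k = -1, -4, -16, -64, -256, -1024, -4096, -16384, -65536, -262144, …
L₀ from L_f via x↦r, Dx↦r'^{-1}Dx.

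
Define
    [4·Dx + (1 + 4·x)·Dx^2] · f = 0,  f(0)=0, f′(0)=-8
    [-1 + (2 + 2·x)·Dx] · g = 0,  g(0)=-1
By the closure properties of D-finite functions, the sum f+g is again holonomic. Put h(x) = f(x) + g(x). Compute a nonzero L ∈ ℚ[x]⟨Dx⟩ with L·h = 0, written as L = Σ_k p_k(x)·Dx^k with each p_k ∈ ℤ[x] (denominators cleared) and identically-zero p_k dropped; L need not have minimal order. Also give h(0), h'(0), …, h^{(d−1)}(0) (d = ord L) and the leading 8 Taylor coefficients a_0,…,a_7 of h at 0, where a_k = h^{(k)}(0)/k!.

L = (52 + 16·x)·Dx + (125 + 232·x + 80·x^2)·Dx^2 + (14 + 78·x + 96·x^2 + 32·x^3)·Dx^3  (order 3).
h: a_k = -1, -17/2, 129/8, -2051/48, 16389/128, -524323/1280, 4194367/3072, -67109095/14336, …
ICs: h(0) = -1, h′(0) = -17/2, h′′(0) = 129/4.

f: a_k = 0, -8, 16, -128/3, 128, -2048/5, 4096/3, -32768/7, …
g: a_k = -1, -1/2, 1/8, -1/16, 5/128, -7/256, 21/1024, -33/2048, …
h₀=f+g: left-lcm gives L₀, ord ≤ 3.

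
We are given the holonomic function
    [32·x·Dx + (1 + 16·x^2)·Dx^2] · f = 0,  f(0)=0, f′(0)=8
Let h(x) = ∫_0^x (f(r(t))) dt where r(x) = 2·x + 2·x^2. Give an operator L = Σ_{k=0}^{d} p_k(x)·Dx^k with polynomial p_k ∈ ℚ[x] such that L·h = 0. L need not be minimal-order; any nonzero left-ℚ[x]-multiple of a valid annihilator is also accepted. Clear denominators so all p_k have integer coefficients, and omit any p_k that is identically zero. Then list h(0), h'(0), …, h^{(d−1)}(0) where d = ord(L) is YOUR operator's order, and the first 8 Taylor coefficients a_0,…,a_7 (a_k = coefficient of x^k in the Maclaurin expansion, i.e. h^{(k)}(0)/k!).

f: a_k = 0, 8, 0, -128/3, 0, 2048/5, 0, -32768/7, …
Substitute x→r, Dx→(1/r')Dx; clear ⇒ L₀.
∫: right-multiply L₀ by Dx.
L = (-2 + 128·x + 512·x^2 + 768·x^3 + 384·x^4)·Dx^2 + (1 + 2·x + 64·x^2 + 256·x^3 + 320·x^4 + 128·x^5)·Dx^3  (order 3).
h: a_k = 0, 0, 8, 16/3, -256/3, -1024/5, 30208/15, 195584/21, …
ICs: h(0) = 0, h′(0) = 0, h′′(0) = 16.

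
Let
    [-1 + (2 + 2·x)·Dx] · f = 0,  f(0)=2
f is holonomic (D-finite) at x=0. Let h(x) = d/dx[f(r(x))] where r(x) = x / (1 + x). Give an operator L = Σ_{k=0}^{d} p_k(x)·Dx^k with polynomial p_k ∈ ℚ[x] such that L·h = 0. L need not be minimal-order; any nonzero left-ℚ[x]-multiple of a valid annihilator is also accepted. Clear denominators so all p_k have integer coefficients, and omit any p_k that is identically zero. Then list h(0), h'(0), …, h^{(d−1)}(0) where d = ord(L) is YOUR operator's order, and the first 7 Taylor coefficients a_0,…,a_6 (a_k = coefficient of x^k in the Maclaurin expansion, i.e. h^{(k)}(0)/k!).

f: a_k = 2, 1, -1/4, 1/8, -5/64, 7/128, -21/512, …
Substitute x→r, Dx→(1/r')Dx; clear ⇒ L₀.
Derive L from L₀ (diff closure).
L = (-5 - 8·x) + (-2 - 6·x - 4·x^2)·Dx  (order 1).
h: a_k = 1, -5/2, 39/8, -141/16, 1995/128, -7059/256, 50435/1024, …
ICs: h(0) = 1.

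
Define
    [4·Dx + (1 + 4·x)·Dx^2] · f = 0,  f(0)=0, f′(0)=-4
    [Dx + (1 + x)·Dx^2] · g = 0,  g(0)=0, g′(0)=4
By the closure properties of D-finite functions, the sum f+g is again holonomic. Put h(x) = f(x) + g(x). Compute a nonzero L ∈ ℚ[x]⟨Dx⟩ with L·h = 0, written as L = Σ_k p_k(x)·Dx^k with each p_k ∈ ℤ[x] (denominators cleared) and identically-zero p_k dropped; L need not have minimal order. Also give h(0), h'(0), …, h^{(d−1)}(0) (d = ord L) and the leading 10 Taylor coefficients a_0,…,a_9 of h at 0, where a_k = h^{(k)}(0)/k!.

L = 8·Dx + (10 + 16·x)·Dx^2 + (1 + 5·x + 4·x^2)·Dx^3  (order 3).
h: a_k = 0, 0, 6, -20, 63, -204, 682, -2340, 16383/2, -87380/3, …
ICs: h(0) = 0, h′(0) = 0, h′′(0) = 12.

f: a_k = 0, -4, 8, -64/3, 64, -1024/5, 2048/3, -16384/7, 8192, -262144/9, …
g: a_k = 0, 4, -2, 4/3, -1, 4/5, -2/3, 4/7, -1/2, 4/9, …
h₀=f+g: left-lcm gives L₀, ord ≤ 4.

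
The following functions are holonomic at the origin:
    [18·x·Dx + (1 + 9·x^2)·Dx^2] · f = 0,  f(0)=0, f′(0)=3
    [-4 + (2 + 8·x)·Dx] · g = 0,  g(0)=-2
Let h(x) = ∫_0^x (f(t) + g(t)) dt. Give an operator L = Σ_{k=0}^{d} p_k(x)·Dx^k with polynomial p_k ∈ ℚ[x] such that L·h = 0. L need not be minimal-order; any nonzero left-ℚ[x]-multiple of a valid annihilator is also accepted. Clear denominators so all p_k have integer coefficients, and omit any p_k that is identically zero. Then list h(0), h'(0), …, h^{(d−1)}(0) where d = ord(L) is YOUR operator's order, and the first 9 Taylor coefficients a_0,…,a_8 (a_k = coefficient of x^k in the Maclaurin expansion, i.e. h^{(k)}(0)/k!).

L = (-36 - 360·x + 972·x^2 + 1944·x^3)·Dx^2 + (-30 - 144·x - 18·x^2 + 3888·x^3 + 6804·x^4)·Dx^3 + (-2 + 10·x + 108·x^2 + 306·x^3 + 1134·x^4 + 1944·x^5)·Dx^4  (order 4).
h: a_k = 0, -2, -1/2, 4/3, -17/4, 4, -37/30, 24, -5883/56, …
ICs: h(0) = 0, h′(0) = -2, h′′(0) = -1, h′′′(0) = 8.

f: a_k = 0, 3, 0, -9, 0, 243/5, 0, -2187/7, 0, …
g: a_k = -2, -4, 4, -8, 20, -56, 168, -528, 1716, …
Sum ⇒ L₀ = lclm(L_f,L_g) in ℚ(x)⟨Dx⟩.
Integrate: L := L₀·Dx.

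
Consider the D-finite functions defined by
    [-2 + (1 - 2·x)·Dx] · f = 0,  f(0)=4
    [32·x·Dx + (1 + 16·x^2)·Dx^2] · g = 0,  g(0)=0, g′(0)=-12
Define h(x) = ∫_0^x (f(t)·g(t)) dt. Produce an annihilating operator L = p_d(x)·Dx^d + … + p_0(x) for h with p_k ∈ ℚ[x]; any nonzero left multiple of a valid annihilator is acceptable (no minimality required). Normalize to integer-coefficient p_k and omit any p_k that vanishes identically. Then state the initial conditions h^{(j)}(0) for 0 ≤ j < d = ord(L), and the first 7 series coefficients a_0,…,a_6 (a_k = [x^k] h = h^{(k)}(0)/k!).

L = 64·x·Dx + (4 - 32·x + 128·x^2)·Dx^2 + (-1 + 2·x - 16·x^2 + 32·x^3)·Dx^3  (order 3).
h: a_k = 0, 0, -24, -32, 16, 128/5, -5504/15, …
ICs: h(0) = 0, h′(0) = 0, h′′(0) = -48.

f: a_k = 4, 8, 16, 32, 64, 128, 256, …
g: a_k = 0, -12, 0, 64, 0, -3072/5, 0, …
L₀ := L_f ⊗_s L_g (sym. prod.), ord ≤ 2.
h=∫h₀ ⇒ L = L₀·Dx.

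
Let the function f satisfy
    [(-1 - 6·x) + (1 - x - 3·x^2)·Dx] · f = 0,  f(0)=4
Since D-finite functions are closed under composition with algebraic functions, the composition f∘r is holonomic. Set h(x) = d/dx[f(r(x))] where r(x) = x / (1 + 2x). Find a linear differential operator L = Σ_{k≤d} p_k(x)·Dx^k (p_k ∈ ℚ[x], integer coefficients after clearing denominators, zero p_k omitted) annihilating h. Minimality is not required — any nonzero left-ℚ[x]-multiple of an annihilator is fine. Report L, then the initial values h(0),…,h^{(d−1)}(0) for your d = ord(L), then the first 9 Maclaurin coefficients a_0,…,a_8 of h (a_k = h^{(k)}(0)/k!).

L = (4 + 6·x + 30·x^2 + 32·x^3) + (-1 - 13·x - 45·x^2 - 38·x^3 + 16·x^4)·Dx  (order 1).
h: a_k = 4, 16, -60, 272, -1120, 4440, -17108, 64576, -239940, …
ICs: h(0) = 4.

f: a_k = 4, 4, 16, 28, 76, 160, 388, 868, 2032, …
L₀ from L_f via x↦r, Dx↦r'^{-1}Dx.
h=h₀': d/dx-closure on L₀ ⇒ L.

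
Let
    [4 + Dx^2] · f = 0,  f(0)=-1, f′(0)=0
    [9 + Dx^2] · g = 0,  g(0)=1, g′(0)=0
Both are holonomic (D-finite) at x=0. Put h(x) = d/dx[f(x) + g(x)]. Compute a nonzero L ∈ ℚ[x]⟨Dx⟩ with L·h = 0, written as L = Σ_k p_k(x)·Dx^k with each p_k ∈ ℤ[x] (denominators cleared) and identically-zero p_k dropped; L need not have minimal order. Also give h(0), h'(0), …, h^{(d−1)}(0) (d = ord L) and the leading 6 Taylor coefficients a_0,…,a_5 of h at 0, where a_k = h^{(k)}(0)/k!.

f: a_k = -1, 0, 2, 0, -2/3, 0, …
g: a_k = 1, 0, -9/2, 0, 27/8, 0, …
Weyl lclm of L_f,L_g ⇒ L₀ (ord ≤ 4).
h₀' ⇒ L via d/dx closure of L₀.
L = 36 + 13·Dx^2 + Dx^4  (order 4).
h: a_k = 0, -5, 0, 65/6, 0, -133/24, …
ICs: h(0) = 0, h′(0) = -5, h′′(0) = 0, h′′′(0) = 65.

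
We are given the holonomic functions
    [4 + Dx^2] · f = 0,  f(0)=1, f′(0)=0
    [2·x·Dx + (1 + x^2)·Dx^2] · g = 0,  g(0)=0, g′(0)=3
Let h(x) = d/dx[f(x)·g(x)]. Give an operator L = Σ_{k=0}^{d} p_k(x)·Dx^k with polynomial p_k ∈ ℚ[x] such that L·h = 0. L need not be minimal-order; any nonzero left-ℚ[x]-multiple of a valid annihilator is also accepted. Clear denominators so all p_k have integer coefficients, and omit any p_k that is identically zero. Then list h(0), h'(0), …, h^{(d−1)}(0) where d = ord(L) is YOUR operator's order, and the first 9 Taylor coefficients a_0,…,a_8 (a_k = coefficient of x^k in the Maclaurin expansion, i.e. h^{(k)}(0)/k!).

f: a_k = 1, 0, -2, 0, 2/3, 0, -4/45, 0, 2/315, …
g: a_k = 0, 3, 0, -1, 0, 3/5, 0, -3/7, 0, …
Sym-product of L_f,L_g gives L₀ (≤ ord 4).
Derive L from L₀ (diff closure).
L = (512 + 1824·x^2 + 2768·x^4 + 1920·x^6 + 912·x^8 + 320·x^10 + 64·x^12) + (248·x + 944·x^3 + 1240·x^5 + 800·x^7 + 320·x^9 + 64·x^11)·Dx + (168 + 652·x^2 + 1080·x^4 + 892·x^6 + 488·x^8 + 176·x^10 + 32·x^12)·Dx^2 + (62·x + 236·x^3 + 310·x^5 + 200·x^7 + 80·x^9 + 16·x^11)·Dx^3 + (10 + 49·x^2 + 97·x^4 + 103·x^6 + 65·x^8 + 24·x^10 + 4·x^12)·Dx^4  (order 4).
h: a_k = 3, 0, -21, 0, 23, 0, -269/15, 0, 107/7, …
ICs: h(0) = 3, h′(0) = 0, h′′(0) = -42, h′′′(0) = 0.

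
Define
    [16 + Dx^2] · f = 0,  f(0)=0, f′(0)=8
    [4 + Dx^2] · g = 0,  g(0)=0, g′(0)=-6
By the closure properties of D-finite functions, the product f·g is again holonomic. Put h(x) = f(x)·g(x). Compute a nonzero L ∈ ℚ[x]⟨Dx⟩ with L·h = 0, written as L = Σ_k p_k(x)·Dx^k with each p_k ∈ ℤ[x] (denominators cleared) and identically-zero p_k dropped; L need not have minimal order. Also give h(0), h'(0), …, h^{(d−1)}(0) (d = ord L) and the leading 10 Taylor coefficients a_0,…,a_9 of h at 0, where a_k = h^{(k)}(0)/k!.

f: a_k = 0, 8, 0, -64/3, 0, 256/15, 0, -2048/315, 0, 4096/2835, …
g: a_k = 0, -6, 0, 4, 0, -4/5, 0, 8/105, 0, -4/945, …
f·g: L₀ = L_f ⊗_s L_g, ord ≤ 2·2.
L = 144 + 40·Dx^2 + Dx^4  (order 4).
h: a_k = 0, 0, -48, 0, 160, 0, -2912/15, 0, 2624/21, 0, …
ICs: h(0) = 0, h′(0) = 0, h′′(0) = -96, h′′′(0) = 0.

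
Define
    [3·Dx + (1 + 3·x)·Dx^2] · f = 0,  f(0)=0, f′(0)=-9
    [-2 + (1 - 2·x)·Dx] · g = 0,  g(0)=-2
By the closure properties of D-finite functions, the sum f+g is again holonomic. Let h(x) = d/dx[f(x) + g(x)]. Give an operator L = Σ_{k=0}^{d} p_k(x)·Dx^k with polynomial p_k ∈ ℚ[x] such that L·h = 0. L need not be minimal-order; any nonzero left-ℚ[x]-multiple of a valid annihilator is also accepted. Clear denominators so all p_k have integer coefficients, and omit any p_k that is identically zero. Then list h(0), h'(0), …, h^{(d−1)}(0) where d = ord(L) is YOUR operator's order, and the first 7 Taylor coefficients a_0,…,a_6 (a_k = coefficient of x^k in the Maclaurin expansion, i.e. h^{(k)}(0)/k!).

L = (-144 - 72·x) + (-6 - 216·x - 144·x^2)·Dx + (7 + 13·x - 36·x^2 - 36·x^3)·Dx^2  (order 2).
h: a_k = -13, 11, -129, 115, -1049, 1419, -8353, …
ICs: h(0) = -13, h′(0) = 11.

f: a_k = 0, -9, 27/2, -27, 243/4, -729/5, 729/2, …
g: a_k = -2, -4, -8, -16, -32, -64, -128, …
Weyl lclm of L_f,L_g ⇒ L₀ (ord ≤ 3).
h=h₀': d/dx-closure on L₀ ⇒ L.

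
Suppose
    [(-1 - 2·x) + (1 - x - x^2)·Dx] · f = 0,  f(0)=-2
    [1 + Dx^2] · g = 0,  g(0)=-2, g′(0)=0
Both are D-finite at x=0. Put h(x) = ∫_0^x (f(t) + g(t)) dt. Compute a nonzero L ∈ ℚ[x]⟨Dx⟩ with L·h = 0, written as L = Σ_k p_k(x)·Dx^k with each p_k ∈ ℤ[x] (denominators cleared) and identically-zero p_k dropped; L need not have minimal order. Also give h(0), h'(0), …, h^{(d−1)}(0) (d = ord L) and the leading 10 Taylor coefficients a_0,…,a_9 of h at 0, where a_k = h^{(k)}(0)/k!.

L = (19 + 48·x + 31·x^2 + 24·x^3 + 5·x^4 + 2·x^5)·Dx + (-5 + x + 4·x^2 + 7·x^3 + 6·x^4 + 3·x^5 + x^6)·Dx^2 + (19 + 48·x + 31·x^2 + 24·x^3 + 5·x^4 + 2·x^5)·Dx^3 + (-5 + x + 4·x^2 + 7·x^3 + 6·x^4 + 3·x^5 + x^6)·Dx^4  (order 4).
h: a_k = 0, -4, -1, -1, -3/2, -121/60, -8/3, -1337/360, -21/4, -1370881/181440, …
ICs: h(0) = 0, h′(0) = -4, h′′(0) = -2, h′′′(0) = -6.

f: a_k = -2, -2, -4, -6, -10, -16, -26, -42, -68, -110, …
g: a_k = -2, 0, 1, 0, -1/12, 0, 1/360, 0, -1/20160, 0, …
f+g: L₀ = lclm(L_f,L_g), ord ≤ 1+2.
Integrate: L := L₀·Dx.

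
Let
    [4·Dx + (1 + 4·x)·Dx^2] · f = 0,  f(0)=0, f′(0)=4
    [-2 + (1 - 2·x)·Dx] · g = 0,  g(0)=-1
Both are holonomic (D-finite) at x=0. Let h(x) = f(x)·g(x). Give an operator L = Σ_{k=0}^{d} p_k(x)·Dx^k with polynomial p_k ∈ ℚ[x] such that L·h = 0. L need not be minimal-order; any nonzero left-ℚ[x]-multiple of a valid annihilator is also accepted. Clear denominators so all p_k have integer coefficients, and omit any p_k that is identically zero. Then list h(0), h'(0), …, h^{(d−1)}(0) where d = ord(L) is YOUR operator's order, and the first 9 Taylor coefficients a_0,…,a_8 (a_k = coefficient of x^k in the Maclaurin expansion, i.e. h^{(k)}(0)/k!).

L = 8 + 24·x·Dx + (-1 - 2·x + 8·x^2)·Dx^2  (order 2).
h: a_k = 0, -4, 0, -64/3, 64/3, -2432/15, 1792/5, -56832/35, 173056/35, …
ICs: h(0) = 0, h′(0) = -4.

f: a_k = 0, 4, -8, 64/3, -64, 1024/5, -2048/3, 16384/7, -8192, …
g: a_k = -1, -2, -4, -8, -16, -32, -64, -128, -256, …
Sym-product of L_f,L_g gives L₀ (≤ ord 2).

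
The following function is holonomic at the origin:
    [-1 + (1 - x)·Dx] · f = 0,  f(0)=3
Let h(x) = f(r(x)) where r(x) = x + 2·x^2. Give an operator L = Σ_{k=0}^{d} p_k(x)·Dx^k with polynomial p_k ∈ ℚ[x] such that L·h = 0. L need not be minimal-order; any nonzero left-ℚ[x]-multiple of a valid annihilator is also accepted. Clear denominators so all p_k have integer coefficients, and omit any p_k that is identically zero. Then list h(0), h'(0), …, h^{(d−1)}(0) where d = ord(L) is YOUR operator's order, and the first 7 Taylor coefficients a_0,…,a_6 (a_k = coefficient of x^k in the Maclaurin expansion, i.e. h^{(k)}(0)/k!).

f: a_k = 3, 3, 3, 3, 3, 3, 3, …
Change of var in L_f (x↦r) gives L₀.
L = (1 + 4·x) + (-1 + x + 2·x^2)·Dx  (order 1).
h: a_k = 3, 3, 9, 15, 33, 63, 129, …
ICs: h(0) = 3.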